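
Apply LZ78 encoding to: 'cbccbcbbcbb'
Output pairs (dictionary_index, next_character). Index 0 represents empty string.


LZ78 encoding steps:
Dictionary: {0: ''}
Step 1: w='' (idx 0), next='c' -> output (0, 'c'), add 'c' as idx 1
Step 2: w='' (idx 0), next='b' -> output (0, 'b'), add 'b' as idx 2
Step 3: w='c' (idx 1), next='c' -> output (1, 'c'), add 'cc' as idx 3
Step 4: w='b' (idx 2), next='c' -> output (2, 'c'), add 'bc' as idx 4
Step 5: w='b' (idx 2), next='b' -> output (2, 'b'), add 'bb' as idx 5
Step 6: w='c' (idx 1), next='b' -> output (1, 'b'), add 'cb' as idx 6
Step 7: w='b' (idx 2), end of input -> output (2, '')


Encoded: [(0, 'c'), (0, 'b'), (1, 'c'), (2, 'c'), (2, 'b'), (1, 'b'), (2, '')]


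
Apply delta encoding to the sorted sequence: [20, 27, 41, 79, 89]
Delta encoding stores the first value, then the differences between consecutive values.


First value: 20
Deltas:
  27 - 20 = 7
  41 - 27 = 14
  79 - 41 = 38
  89 - 79 = 10


Delta encoded: [20, 7, 14, 38, 10]


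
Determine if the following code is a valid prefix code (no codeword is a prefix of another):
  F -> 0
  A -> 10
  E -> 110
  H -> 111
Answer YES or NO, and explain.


Checking each pair (does one codeword prefix another?):
  F='0' vs A='10': no prefix
  F='0' vs E='110': no prefix
  F='0' vs H='111': no prefix
  A='10' vs F='0': no prefix
  A='10' vs E='110': no prefix
  A='10' vs H='111': no prefix
  E='110' vs F='0': no prefix
  E='110' vs A='10': no prefix
  E='110' vs H='111': no prefix
  H='111' vs F='0': no prefix
  H='111' vs A='10': no prefix
  H='111' vs E='110': no prefix
No violation found over all pairs.

YES -- this is a valid prefix code. No codeword is a prefix of any other codeword.


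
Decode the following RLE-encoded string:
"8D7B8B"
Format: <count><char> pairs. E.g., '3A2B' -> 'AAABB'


Expanding each <count><char> pair:
  8D -> 'DDDDDDDD'
  7B -> 'BBBBBBB'
  8B -> 'BBBBBBBB'

Decoded = DDDDDDDDBBBBBBBBBBBBBBB


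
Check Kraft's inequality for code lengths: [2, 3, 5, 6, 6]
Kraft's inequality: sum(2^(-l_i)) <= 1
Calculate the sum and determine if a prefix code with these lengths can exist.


Sum = 2^(-2) + 2^(-3) + 2^(-5) + 2^(-6) + 2^(-6)
    = 0.25 + 0.125 + 0.03125 + 0.015625 + 0.015625
    = 28/64 = 0.4375
Since 0.4375 <= 1, Kraft's inequality IS satisfied.
A prefix code with these lengths CAN exist.

Kraft sum = 0.4375. Satisfied.


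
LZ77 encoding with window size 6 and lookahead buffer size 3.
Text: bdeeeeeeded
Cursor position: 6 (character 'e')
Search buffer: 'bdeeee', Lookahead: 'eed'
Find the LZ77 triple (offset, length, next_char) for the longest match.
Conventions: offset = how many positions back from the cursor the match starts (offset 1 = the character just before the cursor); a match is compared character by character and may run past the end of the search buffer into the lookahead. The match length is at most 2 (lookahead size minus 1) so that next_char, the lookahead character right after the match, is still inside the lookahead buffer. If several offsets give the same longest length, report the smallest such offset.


Try each offset into the search buffer:
  offset=1 (pos 5, char 'e'): match length 2
  offset=2 (pos 4, char 'e'): match length 2
  offset=3 (pos 3, char 'e'): match length 2
  offset=4 (pos 2, char 'e'): match length 2
  offset=5 (pos 1, char 'd'): match length 0
  offset=6 (pos 0, char 'b'): match length 0
Longest match has length 2, found at offsets 1, 2, 3, 4; take the smallest, offset 1.
next_char = character at position 6 + 2 = 8 -> 'd'

Best match: offset=1, length=2 (matching 'ee' starting at position 5)
LZ77 triple: (1, 2, 'd')


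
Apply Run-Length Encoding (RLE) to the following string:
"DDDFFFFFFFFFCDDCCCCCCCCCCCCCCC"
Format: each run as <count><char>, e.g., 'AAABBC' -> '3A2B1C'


Scanning runs left to right:
  i=0: run of 'D' x 3 -> '3D'
  i=3: run of 'F' x 9 -> '9F'
  i=12: run of 'C' x 1 -> '1C'
  i=13: run of 'D' x 2 -> '2D'
  i=15: run of 'C' x 15 -> '15C'

RLE = 3D9F1C2D15C


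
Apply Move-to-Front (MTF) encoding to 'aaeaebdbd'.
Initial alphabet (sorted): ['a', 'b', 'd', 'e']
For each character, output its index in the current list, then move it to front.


MTF encoding:
'a': index 0 in ['a', 'b', 'd', 'e'] -> ['a', 'b', 'd', 'e']
'a': index 0 in ['a', 'b', 'd', 'e'] -> ['a', 'b', 'd', 'e']
'e': index 3 in ['a', 'b', 'd', 'e'] -> ['e', 'a', 'b', 'd']
'a': index 1 in ['e', 'a', 'b', 'd'] -> ['a', 'e', 'b', 'd']
'e': index 1 in ['a', 'e', 'b', 'd'] -> ['e', 'a', 'b', 'd']
'b': index 2 in ['e', 'a', 'b', 'd'] -> ['b', 'e', 'a', 'd']
'd': index 3 in ['b', 'e', 'a', 'd'] -> ['d', 'b', 'e', 'a']
'b': index 1 in ['d', 'b', 'e', 'a'] -> ['b', 'd', 'e', 'a']
'd': index 1 in ['b', 'd', 'e', 'a'] -> ['d', 'b', 'e', 'a']


Output: [0, 0, 3, 1, 1, 2, 3, 1, 1]


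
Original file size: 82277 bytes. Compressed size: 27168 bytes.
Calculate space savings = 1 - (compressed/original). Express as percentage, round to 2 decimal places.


ratio = compressed/original = 27168/82277 = 0.330202
savings = 1 - ratio = 1 - 0.330202 = 0.669798
as a percentage: 0.669798 * 100 = 66.98%

Space savings = 1 - 27168/82277 = 66.98%


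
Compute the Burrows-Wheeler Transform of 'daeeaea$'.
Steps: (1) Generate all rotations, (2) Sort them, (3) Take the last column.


Rotations (sorted):
  0: $daeeaea -> last char: a
  1: a$daeeae -> last char: e
  2: aea$daee -> last char: e
  3: aeeaea$d -> last char: d
  4: daeeaea$ -> last char: $
  5: ea$daeea -> last char: a
  6: eaea$dae -> last char: e
  7: eeaea$da -> last char: a


BWT = aeed$aea


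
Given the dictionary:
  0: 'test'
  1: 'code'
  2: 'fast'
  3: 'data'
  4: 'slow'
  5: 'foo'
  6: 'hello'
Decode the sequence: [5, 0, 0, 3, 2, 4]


Look up each index in the dictionary:
  5 -> 'foo'
  0 -> 'test'
  0 -> 'test'
  3 -> 'data'
  2 -> 'fast'
  4 -> 'slow'

Decoded: "foo test test data fast slow"


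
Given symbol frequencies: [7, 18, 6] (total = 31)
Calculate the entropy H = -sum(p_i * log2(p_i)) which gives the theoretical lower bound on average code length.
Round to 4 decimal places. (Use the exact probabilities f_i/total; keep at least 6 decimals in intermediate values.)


Per-symbol terms -p_i * log2(p_i) with p_i = f_i/31:
  p = 7/31 = 0.225806: log2(p) = -2.146841, -p*log2(p) = 0.484771
  p = 18/31 = 0.580645: log2(p) = -0.784271, -p*log2(p) = 0.455383
  p = 6/31 = 0.193548: log2(p) = -2.369234, -p*log2(p) = 0.458561
H = 0.484771 + 0.455383 + 0.458561 = 1.398715

H = 1.3987 bits/symbol


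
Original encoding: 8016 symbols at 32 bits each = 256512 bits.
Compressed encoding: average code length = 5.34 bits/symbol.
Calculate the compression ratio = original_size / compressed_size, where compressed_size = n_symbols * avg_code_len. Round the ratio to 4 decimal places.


original_size = n_symbols * orig_bits = 8016 * 32 = 256512 bits
compressed_size = n_symbols * avg_code_len = 8016 * 5.34 = 42805.44 bits
ratio = original_size / compressed_size = 256512 / 42805.44 = 5.9925

Compression ratio = 5.9925


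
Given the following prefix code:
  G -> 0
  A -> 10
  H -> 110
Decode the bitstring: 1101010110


Decoding step by step:
Bits 110 -> H
Bits 10 -> A
Bits 10 -> A
Bits 110 -> H


Decoded message: HAAH


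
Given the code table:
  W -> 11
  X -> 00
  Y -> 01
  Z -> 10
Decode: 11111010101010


Decoding:
11 -> W
11 -> W
10 -> Z
10 -> Z
10 -> Z
10 -> Z
10 -> Z


Result: WWZZZZZ


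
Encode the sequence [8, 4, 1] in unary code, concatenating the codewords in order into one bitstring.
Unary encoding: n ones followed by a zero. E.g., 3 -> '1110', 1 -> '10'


Encode each number as n ones followed by a terminating 0:
  8 -> 111111110 (9 bits)
  4 -> 11110 (5 bits)
  1 -> 10 (2 bits)
Total length = 9 + 5 + 2 = 16 bits.

Unary([8, 4, 1]) = 1111111101111010 (16 bits)


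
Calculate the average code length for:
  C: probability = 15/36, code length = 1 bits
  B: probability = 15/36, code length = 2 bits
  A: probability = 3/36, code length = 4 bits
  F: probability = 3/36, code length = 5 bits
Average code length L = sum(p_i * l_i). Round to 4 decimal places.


Weighted contributions p_i * l_i:
  C: (15/36) * 1 = 15/36
  B: (15/36) * 2 = 30/36
  A: (3/36) * 4 = 12/36
  F: (3/36) * 5 = 15/36
Sum = (15 + 30 + 12 + 15)/36 = 72/36

L = 72/36 = 2.0000 bits/symbol


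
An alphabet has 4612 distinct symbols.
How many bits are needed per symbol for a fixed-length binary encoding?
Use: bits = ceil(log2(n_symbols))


log2(4612) = 12.1712
Bracket: 2^12 = 4096 < 4612 <= 2^13 = 8192
So ceil(log2(4612)) = 13

bits = ceil(log2(4612)) = ceil(12.1712) = 13 bits


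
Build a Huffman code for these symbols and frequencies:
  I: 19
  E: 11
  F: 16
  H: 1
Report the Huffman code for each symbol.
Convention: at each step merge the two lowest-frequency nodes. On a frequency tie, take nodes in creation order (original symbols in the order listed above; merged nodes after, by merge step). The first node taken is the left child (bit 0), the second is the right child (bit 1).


Huffman tree construction:
Step 1: Merge H(1) + E(11) = 12
Step 2: Merge (H+E)(12) + F(16) = 28
Step 3: Merge I(19) + ((H+E)+F)(28) = 47
Read each symbol's code off the tree from the root (left child = 0, right child = 1).

Codes:
  I: 0 (length 1)
  E: 101 (length 3)
  F: 11 (length 2)
  H: 100 (length 3)
Average code length: 87/47 = 1.8511 bits/symbol


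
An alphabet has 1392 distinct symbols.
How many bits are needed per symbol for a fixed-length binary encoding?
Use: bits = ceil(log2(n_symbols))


log2(1392) = 10.4429
Bracket: 2^10 = 1024 < 1392 <= 2^11 = 2048
So ceil(log2(1392)) = 11

bits = ceil(log2(1392)) = ceil(10.4429) = 11 bits


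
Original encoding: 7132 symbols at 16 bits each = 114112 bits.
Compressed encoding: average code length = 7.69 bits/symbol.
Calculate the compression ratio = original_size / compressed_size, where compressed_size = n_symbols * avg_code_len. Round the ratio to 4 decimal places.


original_size = n_symbols * orig_bits = 7132 * 16 = 114112 bits
compressed_size = n_symbols * avg_code_len = 7132 * 7.69 = 54845.08 bits
ratio = original_size / compressed_size = 114112 / 54845.08 = 2.0806

Compression ratio = 2.0806


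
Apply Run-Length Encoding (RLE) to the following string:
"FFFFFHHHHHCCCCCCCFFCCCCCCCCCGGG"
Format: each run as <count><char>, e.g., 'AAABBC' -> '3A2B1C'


Scanning runs left to right:
  i=0: run of 'F' x 5 -> '5F'
  i=5: run of 'H' x 5 -> '5H'
  i=10: run of 'C' x 7 -> '7C'
  i=17: run of 'F' x 2 -> '2F'
  i=19: run of 'C' x 9 -> '9C'
  i=28: run of 'G' x 3 -> '3G'

RLE = 5F5H7C2F9C3G


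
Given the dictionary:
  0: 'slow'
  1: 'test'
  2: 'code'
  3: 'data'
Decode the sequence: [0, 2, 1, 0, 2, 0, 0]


Look up each index in the dictionary:
  0 -> 'slow'
  2 -> 'code'
  1 -> 'test'
  0 -> 'slow'
  2 -> 'code'
  0 -> 'slow'
  0 -> 'slow'

Decoded: "slow code test slow code slow slow"


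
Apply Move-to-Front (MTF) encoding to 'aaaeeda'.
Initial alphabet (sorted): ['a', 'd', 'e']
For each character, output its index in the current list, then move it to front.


MTF encoding:
'a': index 0 in ['a', 'd', 'e'] -> ['a', 'd', 'e']
'a': index 0 in ['a', 'd', 'e'] -> ['a', 'd', 'e']
'a': index 0 in ['a', 'd', 'e'] -> ['a', 'd', 'e']
'e': index 2 in ['a', 'd', 'e'] -> ['e', 'a', 'd']
'e': index 0 in ['e', 'a', 'd'] -> ['e', 'a', 'd']
'd': index 2 in ['e', 'a', 'd'] -> ['d', 'e', 'a']
'a': index 2 in ['d', 'e', 'a'] -> ['a', 'd', 'e']


Output: [0, 0, 0, 2, 0, 2, 2]


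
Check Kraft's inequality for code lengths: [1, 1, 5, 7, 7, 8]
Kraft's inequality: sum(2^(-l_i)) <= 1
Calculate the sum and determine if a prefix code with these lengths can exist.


Sum = 2^(-1) + 2^(-1) + 2^(-5) + 2^(-7) + 2^(-7) + 2^(-8)
    = 0.5 + 0.5 + 0.03125 + 0.0078125 + 0.0078125 + 0.00390625
    = 269/256 = 1.05078125
Since 1.05078125 > 1, Kraft's inequality is NOT satisfied.
A prefix code with these lengths CANNOT exist.

Kraft sum = 1.05078125. Not satisfied.


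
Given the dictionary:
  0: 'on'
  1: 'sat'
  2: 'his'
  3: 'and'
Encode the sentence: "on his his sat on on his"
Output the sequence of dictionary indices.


Look up each word in the dictionary:
  'on' -> 0
  'his' -> 2
  'his' -> 2
  'sat' -> 1
  'on' -> 0
  'on' -> 0
  'his' -> 2

Encoded: [0, 2, 2, 1, 0, 0, 2]


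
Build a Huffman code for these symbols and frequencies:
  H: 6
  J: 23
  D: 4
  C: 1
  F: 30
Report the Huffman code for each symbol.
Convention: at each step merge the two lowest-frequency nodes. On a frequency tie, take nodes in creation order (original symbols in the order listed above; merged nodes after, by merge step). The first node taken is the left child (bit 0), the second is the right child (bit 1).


Huffman tree construction:
Step 1: Merge C(1) + D(4) = 5
Step 2: Merge (C+D)(5) + H(6) = 11
Step 3: Merge ((C+D)+H)(11) + J(23) = 34
Step 4: Merge F(30) + (((C+D)+H)+J)(34) = 64
Read each symbol's code off the tree from the root (left child = 0, right child = 1).

Codes:
  H: 101 (length 3)
  J: 11 (length 2)
  D: 1001 (length 4)
  C: 1000 (length 4)
  F: 0 (length 1)
Average code length: 114/64 = 1.7813 bits/symbol


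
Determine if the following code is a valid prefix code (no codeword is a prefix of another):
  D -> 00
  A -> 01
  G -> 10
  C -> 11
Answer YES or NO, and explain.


Checking each pair (does one codeword prefix another?):
  D='00' vs A='01': no prefix
  D='00' vs G='10': no prefix
  D='00' vs C='11': no prefix
  A='01' vs D='00': no prefix
  A='01' vs G='10': no prefix
  A='01' vs C='11': no prefix
  G='10' vs D='00': no prefix
  G='10' vs A='01': no prefix
  G='10' vs C='11': no prefix
  C='11' vs D='00': no prefix
  C='11' vs A='01': no prefix
  C='11' vs G='10': no prefix
No violation found over all pairs.

YES -- this is a valid prefix code. No codeword is a prefix of any other codeword.


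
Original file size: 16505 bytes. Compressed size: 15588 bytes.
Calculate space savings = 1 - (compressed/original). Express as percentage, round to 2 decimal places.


ratio = compressed/original = 15588/16505 = 0.944441
savings = 1 - ratio = 1 - 0.944441 = 0.055559
as a percentage: 0.055559 * 100 = 5.56%

Space savings = 1 - 15588/16505 = 5.56%


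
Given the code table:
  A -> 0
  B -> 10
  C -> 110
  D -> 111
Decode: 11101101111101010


Decoding:
111 -> D
0 -> A
110 -> C
111 -> D
110 -> C
10 -> B
10 -> B


Result: DACDCBB


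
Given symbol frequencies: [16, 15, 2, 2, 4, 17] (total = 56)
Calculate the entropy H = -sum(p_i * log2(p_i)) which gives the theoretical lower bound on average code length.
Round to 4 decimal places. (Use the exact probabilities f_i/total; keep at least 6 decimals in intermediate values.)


Per-symbol terms -p_i * log2(p_i) with p_i = f_i/56:
  p = 16/56 = 0.285714: log2(p) = -1.807355, -p*log2(p) = 0.516387
  p = 15/56 = 0.267857: log2(p) = -1.900464, -p*log2(p) = 0.509053
  p = 2/56 = 0.035714: log2(p) = -4.807355, -p*log2(p) = 0.171691
  p = 2/56 = 0.035714: log2(p) = -4.807355, -p*log2(p) = 0.171691
  p = 4/56 = 0.071429: log2(p) = -3.807355, -p*log2(p) = 0.271954
  p = 17/56 = 0.303571: log2(p) = -1.719892, -p*log2(p) = 0.522110
H = 0.516387 + 0.509053 + 0.171691 + 0.171691 + 0.271954 + 0.522110 = 2.162886

H = 2.1629 bits/symbol


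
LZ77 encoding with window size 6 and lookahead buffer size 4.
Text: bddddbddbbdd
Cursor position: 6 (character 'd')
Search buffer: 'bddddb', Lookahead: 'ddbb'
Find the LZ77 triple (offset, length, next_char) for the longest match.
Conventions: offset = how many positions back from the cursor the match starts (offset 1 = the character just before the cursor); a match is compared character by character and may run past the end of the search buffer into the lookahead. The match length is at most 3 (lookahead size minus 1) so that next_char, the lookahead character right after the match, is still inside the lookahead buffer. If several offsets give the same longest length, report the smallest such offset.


Try each offset into the search buffer:
  offset=1 (pos 5, char 'b'): match length 0
  offset=2 (pos 4, char 'd'): match length 1
  offset=3 (pos 3, char 'd'): match length 3
  offset=4 (pos 2, char 'd'): match length 2
  offset=5 (pos 1, char 'd'): match length 2
  offset=6 (pos 0, char 'b'): match length 0
Longest match has length 3 at offset 3.
next_char = character at position 6 + 3 = 9 -> 'b'

Best match: offset=3, length=3 (matching 'ddb' starting at position 3)
LZ77 triple: (3, 3, 'b')


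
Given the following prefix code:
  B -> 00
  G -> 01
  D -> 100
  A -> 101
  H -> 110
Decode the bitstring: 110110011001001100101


Decoding step by step:
Bits 110 -> H
Bits 110 -> H
Bits 01 -> G
Bits 100 -> D
Bits 100 -> D
Bits 110 -> H
Bits 01 -> G
Bits 01 -> G


Decoded message: HHGDDHGG


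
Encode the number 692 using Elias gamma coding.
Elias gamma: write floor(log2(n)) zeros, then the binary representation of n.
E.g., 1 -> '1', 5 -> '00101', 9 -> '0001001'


num_bits = floor(log2(692)) + 1 = 10
leading_zeros = num_bits - 1 = 9
binary(692) = 1010110100

Elias gamma(692) = '000000000' + '1010110100' = 0000000001010110100 (19 bits)


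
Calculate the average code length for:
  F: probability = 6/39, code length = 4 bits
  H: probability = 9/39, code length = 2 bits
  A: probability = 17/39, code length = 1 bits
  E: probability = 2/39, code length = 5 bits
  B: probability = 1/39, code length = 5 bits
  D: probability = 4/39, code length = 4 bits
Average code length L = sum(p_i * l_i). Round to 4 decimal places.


Weighted contributions p_i * l_i:
  F: (6/39) * 4 = 24/39
  H: (9/39) * 2 = 18/39
  A: (17/39) * 1 = 17/39
  E: (2/39) * 5 = 10/39
  B: (1/39) * 5 = 5/39
  D: (4/39) * 4 = 16/39
Sum = (24 + 18 + 17 + 10 + 5 + 16)/39 = 90/39

L = 90/39 = 2.3077 bits/symbol


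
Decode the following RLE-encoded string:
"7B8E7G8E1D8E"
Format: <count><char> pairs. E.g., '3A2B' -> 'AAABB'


Expanding each <count><char> pair:
  7B -> 'BBBBBBB'
  8E -> 'EEEEEEEE'
  7G -> 'GGGGGGG'
  8E -> 'EEEEEEEE'
  1D -> 'D'
  8E -> 'EEEEEEEE'

Decoded = BBBBBBBEEEEEEEEGGGGGGGEEEEEEEEDEEEEEEEE


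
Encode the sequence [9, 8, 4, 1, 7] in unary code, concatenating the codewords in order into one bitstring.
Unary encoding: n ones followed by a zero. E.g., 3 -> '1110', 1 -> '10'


Encode each number as n ones followed by a terminating 0:
  9 -> 1111111110 (10 bits)
  8 -> 111111110 (9 bits)
  4 -> 11110 (5 bits)
  1 -> 10 (2 bits)
  7 -> 11111110 (8 bits)
Total length = 10 + 9 + 5 + 2 + 8 = 34 bits.

Unary([9, 8, 4, 1, 7]) = 1111111110111111110111101011111110 (34 bits)


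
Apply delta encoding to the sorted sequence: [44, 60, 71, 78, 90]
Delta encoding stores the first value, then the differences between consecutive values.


First value: 44
Deltas:
  60 - 44 = 16
  71 - 60 = 11
  78 - 71 = 7
  90 - 78 = 12


Delta encoded: [44, 16, 11, 7, 12]


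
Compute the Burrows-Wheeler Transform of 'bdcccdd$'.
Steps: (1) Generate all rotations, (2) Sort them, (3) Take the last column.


Rotations (sorted):
  0: $bdcccdd -> last char: d
  1: bdcccdd$ -> last char: $
  2: cccdd$bd -> last char: d
  3: ccdd$bdc -> last char: c
  4: cdd$bdcc -> last char: c
  5: d$bdcccd -> last char: d
  6: dcccdd$b -> last char: b
  7: dd$bdccc -> last char: c


BWT = d$dccdbc


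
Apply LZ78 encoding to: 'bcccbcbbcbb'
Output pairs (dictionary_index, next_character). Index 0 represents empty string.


LZ78 encoding steps:
Dictionary: {0: ''}
Step 1: w='' (idx 0), next='b' -> output (0, 'b'), add 'b' as idx 1
Step 2: w='' (idx 0), next='c' -> output (0, 'c'), add 'c' as idx 2
Step 3: w='c' (idx 2), next='c' -> output (2, 'c'), add 'cc' as idx 3
Step 4: w='b' (idx 1), next='c' -> output (1, 'c'), add 'bc' as idx 4
Step 5: w='b' (idx 1), next='b' -> output (1, 'b'), add 'bb' as idx 5
Step 6: w='c' (idx 2), next='b' -> output (2, 'b'), add 'cb' as idx 6
Step 7: w='b' (idx 1), end of input -> output (1, '')


Encoded: [(0, 'b'), (0, 'c'), (2, 'c'), (1, 'c'), (1, 'b'), (2, 'b'), (1, '')]


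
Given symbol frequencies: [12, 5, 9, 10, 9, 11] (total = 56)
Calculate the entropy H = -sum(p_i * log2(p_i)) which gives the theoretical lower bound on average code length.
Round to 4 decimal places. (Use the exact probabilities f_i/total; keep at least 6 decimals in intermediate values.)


Per-symbol terms -p_i * log2(p_i) with p_i = f_i/56:
  p = 12/56 = 0.214286: log2(p) = -2.222392, -p*log2(p) = 0.476227
  p = 5/56 = 0.089286: log2(p) = -3.485427, -p*log2(p) = 0.311199
  p = 9/56 = 0.160714: log2(p) = -2.637430, -p*log2(p) = 0.423873
  p = 10/56 = 0.178571: log2(p) = -2.485427, -p*log2(p) = 0.443826
  p = 9/56 = 0.160714: log2(p) = -2.637430, -p*log2(p) = 0.423873
  p = 11/56 = 0.196429: log2(p) = -2.347923, -p*log2(p) = 0.461199
H = 0.476227 + 0.311199 + 0.423873 + 0.443826 + 0.423873 + 0.461199 = 2.540197

H = 2.5402 bits/symbol


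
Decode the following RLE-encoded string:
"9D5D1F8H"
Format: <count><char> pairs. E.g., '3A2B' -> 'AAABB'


Expanding each <count><char> pair:
  9D -> 'DDDDDDDDD'
  5D -> 'DDDDD'
  1F -> 'F'
  8H -> 'HHHHHHHH'

Decoded = DDDDDDDDDDDDDDFHHHHHHHH


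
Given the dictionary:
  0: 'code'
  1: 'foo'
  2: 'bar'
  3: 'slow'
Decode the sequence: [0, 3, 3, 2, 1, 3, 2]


Look up each index in the dictionary:
  0 -> 'code'
  3 -> 'slow'
  3 -> 'slow'
  2 -> 'bar'
  1 -> 'foo'
  3 -> 'slow'
  2 -> 'bar'

Decoded: "code slow slow bar foo slow bar"


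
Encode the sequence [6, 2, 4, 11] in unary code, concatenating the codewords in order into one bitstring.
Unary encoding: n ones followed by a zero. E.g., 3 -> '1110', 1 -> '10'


Encode each number as n ones followed by a terminating 0:
  6 -> 1111110 (7 bits)
  2 -> 110 (3 bits)
  4 -> 11110 (5 bits)
  11 -> 111111111110 (12 bits)
Total length = 7 + 3 + 5 + 12 = 27 bits.

Unary([6, 2, 4, 11]) = 111111011011110111111111110 (27 bits)


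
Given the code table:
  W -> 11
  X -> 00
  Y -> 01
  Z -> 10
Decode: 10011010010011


Decoding:
10 -> Z
01 -> Y
10 -> Z
10 -> Z
01 -> Y
00 -> X
11 -> W


Result: ZYZZYXW


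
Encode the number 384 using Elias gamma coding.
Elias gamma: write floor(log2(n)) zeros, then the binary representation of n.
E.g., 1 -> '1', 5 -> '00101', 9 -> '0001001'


num_bits = floor(log2(384)) + 1 = 9
leading_zeros = num_bits - 1 = 8
binary(384) = 110000000

Elias gamma(384) = '00000000' + '110000000' = 00000000110000000 (17 bits)


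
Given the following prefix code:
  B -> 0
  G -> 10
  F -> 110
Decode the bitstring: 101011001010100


Decoding step by step:
Bits 10 -> G
Bits 10 -> G
Bits 110 -> F
Bits 0 -> B
Bits 10 -> G
Bits 10 -> G
Bits 10 -> G
Bits 0 -> B


Decoded message: GGFBGGGB


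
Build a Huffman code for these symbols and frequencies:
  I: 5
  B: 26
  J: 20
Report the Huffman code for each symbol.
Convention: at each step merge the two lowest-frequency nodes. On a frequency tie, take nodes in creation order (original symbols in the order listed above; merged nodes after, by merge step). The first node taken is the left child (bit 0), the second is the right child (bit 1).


Huffman tree construction:
Step 1: Merge I(5) + J(20) = 25
Step 2: Merge (I+J)(25) + B(26) = 51
Read each symbol's code off the tree from the root (left child = 0, right child = 1).

Codes:
  I: 00 (length 2)
  B: 1 (length 1)
  J: 01 (length 2)
Average code length: 76/51 = 1.4902 bits/symbol


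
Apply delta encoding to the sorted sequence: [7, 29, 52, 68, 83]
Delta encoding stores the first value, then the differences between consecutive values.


First value: 7
Deltas:
  29 - 7 = 22
  52 - 29 = 23
  68 - 52 = 16
  83 - 68 = 15


Delta encoded: [7, 22, 23, 16, 15]


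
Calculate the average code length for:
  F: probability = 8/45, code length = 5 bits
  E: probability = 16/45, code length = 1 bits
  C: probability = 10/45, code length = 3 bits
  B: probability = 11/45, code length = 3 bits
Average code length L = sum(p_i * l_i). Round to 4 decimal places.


Weighted contributions p_i * l_i:
  F: (8/45) * 5 = 40/45
  E: (16/45) * 1 = 16/45
  C: (10/45) * 3 = 30/45
  B: (11/45) * 3 = 33/45
Sum = (40 + 16 + 30 + 33)/45 = 119/45

L = 119/45 = 2.6444 bits/symbol


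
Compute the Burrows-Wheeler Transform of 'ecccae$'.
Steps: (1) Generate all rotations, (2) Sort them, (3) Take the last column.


Rotations (sorted):
  0: $ecccae -> last char: e
  1: ae$eccc -> last char: c
  2: cae$ecc -> last char: c
  3: ccae$ec -> last char: c
  4: cccae$e -> last char: e
  5: e$eccca -> last char: a
  6: ecccae$ -> last char: $


BWT = ecccea$


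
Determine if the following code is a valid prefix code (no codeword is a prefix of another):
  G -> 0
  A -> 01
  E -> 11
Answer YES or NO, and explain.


Checking each pair (does one codeword prefix another?):
  G='0' vs A='01': prefix -- VIOLATION

NO -- this is NOT a valid prefix code. G (0) is a prefix of A (01).


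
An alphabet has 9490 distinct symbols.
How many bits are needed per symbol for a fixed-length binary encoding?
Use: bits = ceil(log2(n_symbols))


log2(9490) = 13.2122
Bracket: 2^13 = 8192 < 9490 <= 2^14 = 16384
So ceil(log2(9490)) = 14

bits = ceil(log2(9490)) = ceil(13.2122) = 14 bits


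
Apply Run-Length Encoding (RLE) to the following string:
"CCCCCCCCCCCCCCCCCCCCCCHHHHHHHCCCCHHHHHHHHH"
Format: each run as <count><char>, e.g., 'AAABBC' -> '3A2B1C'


Scanning runs left to right:
  i=0: run of 'C' x 22 -> '22C'
  i=22: run of 'H' x 7 -> '7H'
  i=29: run of 'C' x 4 -> '4C'
  i=33: run of 'H' x 9 -> '9H'

RLE = 22C7H4C9H


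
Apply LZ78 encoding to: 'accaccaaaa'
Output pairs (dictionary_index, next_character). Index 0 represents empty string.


LZ78 encoding steps:
Dictionary: {0: ''}
Step 1: w='' (idx 0), next='a' -> output (0, 'a'), add 'a' as idx 1
Step 2: w='' (idx 0), next='c' -> output (0, 'c'), add 'c' as idx 2
Step 3: w='c' (idx 2), next='a' -> output (2, 'a'), add 'ca' as idx 3
Step 4: w='c' (idx 2), next='c' -> output (2, 'c'), add 'cc' as idx 4
Step 5: w='a' (idx 1), next='a' -> output (1, 'a'), add 'aa' as idx 5
Step 6: w='aa' (idx 5), end of input -> output (5, '')


Encoded: [(0, 'a'), (0, 'c'), (2, 'a'), (2, 'c'), (1, 'a'), (5, '')]


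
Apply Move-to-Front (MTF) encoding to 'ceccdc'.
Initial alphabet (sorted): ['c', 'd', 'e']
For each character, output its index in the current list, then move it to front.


MTF encoding:
'c': index 0 in ['c', 'd', 'e'] -> ['c', 'd', 'e']
'e': index 2 in ['c', 'd', 'e'] -> ['e', 'c', 'd']
'c': index 1 in ['e', 'c', 'd'] -> ['c', 'e', 'd']
'c': index 0 in ['c', 'e', 'd'] -> ['c', 'e', 'd']
'd': index 2 in ['c', 'e', 'd'] -> ['d', 'c', 'e']
'c': index 1 in ['d', 'c', 'e'] -> ['c', 'd', 'e']


Output: [0, 2, 1, 0, 2, 1]


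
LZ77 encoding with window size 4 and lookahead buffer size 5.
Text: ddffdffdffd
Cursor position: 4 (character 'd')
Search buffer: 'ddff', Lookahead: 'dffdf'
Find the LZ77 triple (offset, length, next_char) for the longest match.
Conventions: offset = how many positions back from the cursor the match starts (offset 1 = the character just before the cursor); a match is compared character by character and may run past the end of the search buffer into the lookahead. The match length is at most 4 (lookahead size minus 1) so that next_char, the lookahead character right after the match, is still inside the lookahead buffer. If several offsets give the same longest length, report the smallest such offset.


Try each offset into the search buffer:
  offset=1 (pos 3, char 'f'): match length 0
  offset=2 (pos 2, char 'f'): match length 0
  offset=3 (pos 1, char 'd'): match length 4
  offset=4 (pos 0, char 'd'): match length 1
Longest match has length 4 at offset 3.
next_char = character at position 4 + 4 = 8 -> 'f'

Best match: offset=3, length=4 (matching 'dffd' starting at position 1)
LZ77 triple: (3, 4, 'f')


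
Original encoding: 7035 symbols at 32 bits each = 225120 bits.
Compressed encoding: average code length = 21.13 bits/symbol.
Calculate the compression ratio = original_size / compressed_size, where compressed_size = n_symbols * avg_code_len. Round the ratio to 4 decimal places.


original_size = n_symbols * orig_bits = 7035 * 32 = 225120 bits
compressed_size = n_symbols * avg_code_len = 7035 * 21.13 = 148649.55 bits
ratio = original_size / compressed_size = 225120 / 148649.55 = 1.5144

Compression ratio = 1.5144


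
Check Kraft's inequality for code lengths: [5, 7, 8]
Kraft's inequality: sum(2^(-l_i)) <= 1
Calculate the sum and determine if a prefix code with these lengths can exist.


Sum = 2^(-5) + 2^(-7) + 2^(-8)
    = 0.03125 + 0.0078125 + 0.00390625
    = 11/256 = 0.04296875
Since 0.04296875 <= 1, Kraft's inequality IS satisfied.
A prefix code with these lengths CAN exist.

Kraft sum = 0.04296875. Satisfied.


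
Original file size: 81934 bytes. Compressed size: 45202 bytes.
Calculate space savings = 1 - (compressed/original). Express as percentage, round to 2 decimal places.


ratio = compressed/original = 45202/81934 = 0.551688
savings = 1 - ratio = 1 - 0.551688 = 0.448312
as a percentage: 0.448312 * 100 = 44.83%

Space savings = 1 - 45202/81934 = 44.83%


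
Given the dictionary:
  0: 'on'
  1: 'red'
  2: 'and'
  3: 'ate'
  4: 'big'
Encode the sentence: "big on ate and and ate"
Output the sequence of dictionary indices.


Look up each word in the dictionary:
  'big' -> 4
  'on' -> 0
  'ate' -> 3
  'and' -> 2
  'and' -> 2
  'ate' -> 3

Encoded: [4, 0, 3, 2, 2, 3]


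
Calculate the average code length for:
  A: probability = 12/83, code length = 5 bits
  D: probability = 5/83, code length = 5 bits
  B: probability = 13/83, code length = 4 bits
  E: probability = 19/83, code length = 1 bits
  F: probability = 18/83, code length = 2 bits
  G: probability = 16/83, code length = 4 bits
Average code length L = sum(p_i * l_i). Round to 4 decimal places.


Weighted contributions p_i * l_i:
  A: (12/83) * 5 = 60/83
  D: (5/83) * 5 = 25/83
  B: (13/83) * 4 = 52/83
  E: (19/83) * 1 = 19/83
  F: (18/83) * 2 = 36/83
  G: (16/83) * 4 = 64/83
Sum = (60 + 25 + 52 + 19 + 36 + 64)/83 = 256/83

L = 256/83 = 3.0843 bits/symbol


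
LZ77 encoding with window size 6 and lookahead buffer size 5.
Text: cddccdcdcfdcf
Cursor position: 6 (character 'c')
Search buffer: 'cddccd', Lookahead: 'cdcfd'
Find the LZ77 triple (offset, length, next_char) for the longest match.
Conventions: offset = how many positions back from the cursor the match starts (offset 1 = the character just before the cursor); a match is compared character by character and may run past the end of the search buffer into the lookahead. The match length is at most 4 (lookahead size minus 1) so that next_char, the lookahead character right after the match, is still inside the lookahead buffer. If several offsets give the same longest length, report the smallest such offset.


Try each offset into the search buffer:
  offset=1 (pos 5, char 'd'): match length 0
  offset=2 (pos 4, char 'c'): match length 3
  offset=3 (pos 3, char 'c'): match length 1
  offset=4 (pos 2, char 'd'): match length 0
  offset=5 (pos 1, char 'd'): match length 0
  offset=6 (pos 0, char 'c'): match length 2
Longest match has length 3 at offset 2.
next_char = character at position 6 + 3 = 9 -> 'f'

Best match: offset=2, length=3 (matching 'cdc' starting at position 4)
LZ77 triple: (2, 3, 'f')


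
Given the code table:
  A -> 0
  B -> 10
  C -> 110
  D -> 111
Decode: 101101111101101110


Decoding:
10 -> B
110 -> C
111 -> D
110 -> C
110 -> C
111 -> D
0 -> A


Result: BCDCCDA


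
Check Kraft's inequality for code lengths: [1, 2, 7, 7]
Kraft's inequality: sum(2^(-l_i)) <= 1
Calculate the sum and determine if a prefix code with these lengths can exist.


Sum = 2^(-1) + 2^(-2) + 2^(-7) + 2^(-7)
    = 0.5 + 0.25 + 0.0078125 + 0.0078125
    = 98/128 = 0.765625
Since 0.765625 <= 1, Kraft's inequality IS satisfied.
A prefix code with these lengths CAN exist.

Kraft sum = 0.765625. Satisfied.


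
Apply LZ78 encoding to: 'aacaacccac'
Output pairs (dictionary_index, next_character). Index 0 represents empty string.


LZ78 encoding steps:
Dictionary: {0: ''}
Step 1: w='' (idx 0), next='a' -> output (0, 'a'), add 'a' as idx 1
Step 2: w='a' (idx 1), next='c' -> output (1, 'c'), add 'ac' as idx 2
Step 3: w='a' (idx 1), next='a' -> output (1, 'a'), add 'aa' as idx 3
Step 4: w='' (idx 0), next='c' -> output (0, 'c'), add 'c' as idx 4
Step 5: w='c' (idx 4), next='c' -> output (4, 'c'), add 'cc' as idx 5
Step 6: w='ac' (idx 2), end of input -> output (2, '')


Encoded: [(0, 'a'), (1, 'c'), (1, 'a'), (0, 'c'), (4, 'c'), (2, '')]


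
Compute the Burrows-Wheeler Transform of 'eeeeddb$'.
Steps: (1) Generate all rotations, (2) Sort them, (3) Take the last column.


Rotations (sorted):
  0: $eeeeddb -> last char: b
  1: b$eeeedd -> last char: d
  2: db$eeeed -> last char: d
  3: ddb$eeee -> last char: e
  4: eddb$eee -> last char: e
  5: eeddb$ee -> last char: e
  6: eeeddb$e -> last char: e
  7: eeeeddb$ -> last char: $


BWT = bddeeee$


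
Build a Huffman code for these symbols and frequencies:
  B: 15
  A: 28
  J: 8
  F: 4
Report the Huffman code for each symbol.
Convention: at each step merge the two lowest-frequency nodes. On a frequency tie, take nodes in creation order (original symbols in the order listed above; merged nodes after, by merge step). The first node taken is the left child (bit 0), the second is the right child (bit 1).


Huffman tree construction:
Step 1: Merge F(4) + J(8) = 12
Step 2: Merge (F+J)(12) + B(15) = 27
Step 3: Merge ((F+J)+B)(27) + A(28) = 55
Read each symbol's code off the tree from the root (left child = 0, right child = 1).

Codes:
  B: 01 (length 2)
  A: 1 (length 1)
  J: 001 (length 3)
  F: 000 (length 3)
Average code length: 94/55 = 1.7091 bits/symbol


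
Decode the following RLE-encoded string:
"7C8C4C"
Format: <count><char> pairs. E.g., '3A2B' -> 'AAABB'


Expanding each <count><char> pair:
  7C -> 'CCCCCCC'
  8C -> 'CCCCCCCC'
  4C -> 'CCCC'

Decoded = CCCCCCCCCCCCCCCCCCC


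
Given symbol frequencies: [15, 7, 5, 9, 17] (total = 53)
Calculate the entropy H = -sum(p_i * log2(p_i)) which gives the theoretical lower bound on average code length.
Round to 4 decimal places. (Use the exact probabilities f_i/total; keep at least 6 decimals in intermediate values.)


Per-symbol terms -p_i * log2(p_i) with p_i = f_i/53:
  p = 15/53 = 0.283019: log2(p) = -1.821030, -p*log2(p) = 0.515386
  p = 7/53 = 0.132075: log2(p) = -2.920566, -p*log2(p) = 0.385735
  p = 5/53 = 0.094340: log2(p) = -3.405992, -p*log2(p) = 0.321320
  p = 9/53 = 0.169811: log2(p) = -2.557995, -p*log2(p) = 0.434377
  p = 17/53 = 0.320755: log2(p) = -1.640458, -p*log2(p) = 0.526185
H = 0.515386 + 0.385735 + 0.321320 + 0.434377 + 0.526185 = 2.183003

H = 2.183 bits/symbol


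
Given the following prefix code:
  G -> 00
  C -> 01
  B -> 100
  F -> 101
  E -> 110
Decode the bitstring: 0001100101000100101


Decoding step by step:
Bits 00 -> G
Bits 01 -> C
Bits 100 -> B
Bits 101 -> F
Bits 00 -> G
Bits 01 -> C
Bits 00 -> G
Bits 101 -> F


Decoded message: GCBFGCGF


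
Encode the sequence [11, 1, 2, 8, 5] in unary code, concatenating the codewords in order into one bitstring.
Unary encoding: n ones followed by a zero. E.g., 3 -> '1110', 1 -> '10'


Encode each number as n ones followed by a terminating 0:
  11 -> 111111111110 (12 bits)
  1 -> 10 (2 bits)
  2 -> 110 (3 bits)
  8 -> 111111110 (9 bits)
  5 -> 111110 (6 bits)
Total length = 12 + 2 + 3 + 9 + 6 = 32 bits.

Unary([11, 1, 2, 8, 5]) = 11111111111010110111111110111110 (32 bits)


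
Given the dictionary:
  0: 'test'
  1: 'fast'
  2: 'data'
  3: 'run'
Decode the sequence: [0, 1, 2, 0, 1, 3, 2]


Look up each index in the dictionary:
  0 -> 'test'
  1 -> 'fast'
  2 -> 'data'
  0 -> 'test'
  1 -> 'fast'
  3 -> 'run'
  2 -> 'data'

Decoded: "test fast data test fast run data"


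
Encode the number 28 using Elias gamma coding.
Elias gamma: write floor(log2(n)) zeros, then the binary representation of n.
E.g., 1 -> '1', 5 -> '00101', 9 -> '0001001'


num_bits = floor(log2(28)) + 1 = 5
leading_zeros = num_bits - 1 = 4
binary(28) = 11100

Elias gamma(28) = '0000' + '11100' = 000011100 (9 bits)


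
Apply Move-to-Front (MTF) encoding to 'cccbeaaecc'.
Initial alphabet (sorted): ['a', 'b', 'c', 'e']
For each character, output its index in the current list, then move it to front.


MTF encoding:
'c': index 2 in ['a', 'b', 'c', 'e'] -> ['c', 'a', 'b', 'e']
'c': index 0 in ['c', 'a', 'b', 'e'] -> ['c', 'a', 'b', 'e']
'c': index 0 in ['c', 'a', 'b', 'e'] -> ['c', 'a', 'b', 'e']
'b': index 2 in ['c', 'a', 'b', 'e'] -> ['b', 'c', 'a', 'e']
'e': index 3 in ['b', 'c', 'a', 'e'] -> ['e', 'b', 'c', 'a']
'a': index 3 in ['e', 'b', 'c', 'a'] -> ['a', 'e', 'b', 'c']
'a': index 0 in ['a', 'e', 'b', 'c'] -> ['a', 'e', 'b', 'c']
'e': index 1 in ['a', 'e', 'b', 'c'] -> ['e', 'a', 'b', 'c']
'c': index 3 in ['e', 'a', 'b', 'c'] -> ['c', 'e', 'a', 'b']
'c': index 0 in ['c', 'e', 'a', 'b'] -> ['c', 'e', 'a', 'b']


Output: [2, 0, 0, 2, 3, 3, 0, 1, 3, 0]


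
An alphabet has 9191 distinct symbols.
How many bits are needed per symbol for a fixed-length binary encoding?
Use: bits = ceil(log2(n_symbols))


log2(9191) = 13.166
Bracket: 2^13 = 8192 < 9191 <= 2^14 = 16384
So ceil(log2(9191)) = 14

bits = ceil(log2(9191)) = ceil(13.166) = 14 bits


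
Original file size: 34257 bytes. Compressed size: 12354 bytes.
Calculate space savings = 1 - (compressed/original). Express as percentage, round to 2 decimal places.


ratio = compressed/original = 12354/34257 = 0.360627
savings = 1 - ratio = 1 - 0.360627 = 0.639373
as a percentage: 0.639373 * 100 = 63.94%

Space savings = 1 - 12354/34257 = 63.94%


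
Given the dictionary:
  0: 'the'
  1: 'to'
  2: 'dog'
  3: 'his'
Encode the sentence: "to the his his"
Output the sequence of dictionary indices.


Look up each word in the dictionary:
  'to' -> 1
  'the' -> 0
  'his' -> 3
  'his' -> 3

Encoded: [1, 0, 3, 3]


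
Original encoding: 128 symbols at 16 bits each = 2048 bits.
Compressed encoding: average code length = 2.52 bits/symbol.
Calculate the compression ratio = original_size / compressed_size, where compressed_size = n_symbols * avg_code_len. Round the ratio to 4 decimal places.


original_size = n_symbols * orig_bits = 128 * 16 = 2048 bits
compressed_size = n_symbols * avg_code_len = 128 * 2.52 = 322.56 bits
ratio = original_size / compressed_size = 2048 / 322.56 = 6.3492

Compression ratio = 6.3492


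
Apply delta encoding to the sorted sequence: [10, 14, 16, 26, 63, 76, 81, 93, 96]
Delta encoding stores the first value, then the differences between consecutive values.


First value: 10
Deltas:
  14 - 10 = 4
  16 - 14 = 2
  26 - 16 = 10
  63 - 26 = 37
  76 - 63 = 13
  81 - 76 = 5
  93 - 81 = 12
  96 - 93 = 3


Delta encoded: [10, 4, 2, 10, 37, 13, 5, 12, 3]


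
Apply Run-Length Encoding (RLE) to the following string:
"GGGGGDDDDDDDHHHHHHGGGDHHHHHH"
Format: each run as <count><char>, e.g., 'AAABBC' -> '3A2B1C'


Scanning runs left to right:
  i=0: run of 'G' x 5 -> '5G'
  i=5: run of 'D' x 7 -> '7D'
  i=12: run of 'H' x 6 -> '6H'
  i=18: run of 'G' x 3 -> '3G'
  i=21: run of 'D' x 1 -> '1D'
  i=22: run of 'H' x 6 -> '6H'

RLE = 5G7D6H3G1D6H


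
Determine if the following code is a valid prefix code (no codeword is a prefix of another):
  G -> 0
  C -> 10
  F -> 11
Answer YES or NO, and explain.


Checking each pair (does one codeword prefix another?):
  G='0' vs C='10': no prefix
  G='0' vs F='11': no prefix
  C='10' vs G='0': no prefix
  C='10' vs F='11': no prefix
  F='11' vs G='0': no prefix
  F='11' vs C='10': no prefix
No violation found over all pairs.

YES -- this is a valid prefix code. No codeword is a prefix of any other codeword.


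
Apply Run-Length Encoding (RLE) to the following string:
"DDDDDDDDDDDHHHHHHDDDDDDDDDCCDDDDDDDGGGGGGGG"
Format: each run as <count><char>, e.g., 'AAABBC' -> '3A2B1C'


Scanning runs left to right:
  i=0: run of 'D' x 11 -> '11D'
  i=11: run of 'H' x 6 -> '6H'
  i=17: run of 'D' x 9 -> '9D'
  i=26: run of 'C' x 2 -> '2C'
  i=28: run of 'D' x 7 -> '7D'
  i=35: run of 'G' x 8 -> '8G'

RLE = 11D6H9D2C7D8G


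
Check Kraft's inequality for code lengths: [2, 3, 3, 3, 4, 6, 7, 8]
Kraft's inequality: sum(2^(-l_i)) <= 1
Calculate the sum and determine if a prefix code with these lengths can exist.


Sum = 2^(-2) + 2^(-3) + 2^(-3) + 2^(-3) + 2^(-4) + 2^(-6) + 2^(-7) + 2^(-8)
    = 0.25 + 0.125 + 0.125 + 0.125 + 0.0625 + 0.015625 + 0.0078125 + 0.00390625
    = 183/256 = 0.71484375
Since 0.71484375 <= 1, Kraft's inequality IS satisfied.
A prefix code with these lengths CAN exist.

Kraft sum = 0.71484375. Satisfied.
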